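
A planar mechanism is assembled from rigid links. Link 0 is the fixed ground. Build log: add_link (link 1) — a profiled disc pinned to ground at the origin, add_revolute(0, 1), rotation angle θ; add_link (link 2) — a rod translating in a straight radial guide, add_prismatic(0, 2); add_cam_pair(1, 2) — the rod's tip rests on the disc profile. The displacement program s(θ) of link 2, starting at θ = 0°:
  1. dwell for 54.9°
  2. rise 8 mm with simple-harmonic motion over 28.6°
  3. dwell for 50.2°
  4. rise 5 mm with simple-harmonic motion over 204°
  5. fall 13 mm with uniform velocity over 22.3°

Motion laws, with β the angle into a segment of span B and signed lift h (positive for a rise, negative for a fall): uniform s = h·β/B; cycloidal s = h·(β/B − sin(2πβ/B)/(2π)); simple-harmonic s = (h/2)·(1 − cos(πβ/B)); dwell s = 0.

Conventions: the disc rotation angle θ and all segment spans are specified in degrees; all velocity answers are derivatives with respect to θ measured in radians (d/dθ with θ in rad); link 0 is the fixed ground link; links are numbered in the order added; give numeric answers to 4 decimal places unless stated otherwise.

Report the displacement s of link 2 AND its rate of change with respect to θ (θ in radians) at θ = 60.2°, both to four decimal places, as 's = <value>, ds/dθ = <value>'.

seg 1 [0°–54.9°] dwell: s stays 0.0000
seg 2 [54.9°–83.5°] simple-harmonic, h=8: θ=60.2° here. β=5.3, B=28.6. 8/2·(1 − cos(π·0.1853)) = 0.6589 → s = 0.6589
velocity in seg [54.9°–83.5°] (simple-harmonic), θ in radians: β = 5.3° = 0.0925 rad, B = 28.6° = 0.4992 rad; ds/dθ = (πh/(2B)) sin(πβ/B) = (π·8/(2·0.4992)) sin(π·0.1853) = 13.842348 mm/rad

s = 0.6589, ds/dθ = 13.8423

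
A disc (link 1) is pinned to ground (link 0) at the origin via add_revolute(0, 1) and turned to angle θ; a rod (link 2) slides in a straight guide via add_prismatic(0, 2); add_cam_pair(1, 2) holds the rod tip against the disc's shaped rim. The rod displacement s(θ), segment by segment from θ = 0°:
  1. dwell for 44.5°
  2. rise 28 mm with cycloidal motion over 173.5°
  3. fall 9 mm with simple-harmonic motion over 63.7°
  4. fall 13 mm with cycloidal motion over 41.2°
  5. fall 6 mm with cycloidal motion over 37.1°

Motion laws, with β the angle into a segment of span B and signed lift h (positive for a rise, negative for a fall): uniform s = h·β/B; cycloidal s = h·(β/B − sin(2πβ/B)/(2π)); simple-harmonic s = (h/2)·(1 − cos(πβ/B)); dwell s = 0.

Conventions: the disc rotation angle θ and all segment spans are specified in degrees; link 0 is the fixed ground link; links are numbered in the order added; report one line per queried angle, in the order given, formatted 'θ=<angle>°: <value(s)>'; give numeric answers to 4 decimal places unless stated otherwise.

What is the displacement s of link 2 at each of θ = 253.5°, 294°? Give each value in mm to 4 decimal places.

segment 1 (0° to 44.5°, dwell): s unchanged at 0.0000
segment 2 (44.5° to 218°, cycloidal, h = 28) is passed completely: s = 0.0000 + (28) = 28.0000
θ = 253.5° falls in segment 3 (218° to 281.7°, simple-harmonic, h = -9): β = 253.5 − 218 = 35.5°, B = 63.7°; Δs = -9/2·(1 − cos(π·0.5573)) = -5.3057; s = 28.0000 − 5.3057 = 22.6943
segment 3 (218° to 281.7°, simple-harmonic, h = -9) is passed completely: s = 28.0000 + (-9) = 19.0000
θ = 294° falls in segment 4 (281.7° to 322.9°, cycloidal, h = -13): β = 294 − 281.7 = 12.3°, B = 41.2°; Δs = -13·(0.2985 − sin(2π·0.2985)/(2π)) = -1.9076; s = 19.0000 − 1.9076 = 17.0924

θ=253.5°: 22.6943
θ=294°: 17.0924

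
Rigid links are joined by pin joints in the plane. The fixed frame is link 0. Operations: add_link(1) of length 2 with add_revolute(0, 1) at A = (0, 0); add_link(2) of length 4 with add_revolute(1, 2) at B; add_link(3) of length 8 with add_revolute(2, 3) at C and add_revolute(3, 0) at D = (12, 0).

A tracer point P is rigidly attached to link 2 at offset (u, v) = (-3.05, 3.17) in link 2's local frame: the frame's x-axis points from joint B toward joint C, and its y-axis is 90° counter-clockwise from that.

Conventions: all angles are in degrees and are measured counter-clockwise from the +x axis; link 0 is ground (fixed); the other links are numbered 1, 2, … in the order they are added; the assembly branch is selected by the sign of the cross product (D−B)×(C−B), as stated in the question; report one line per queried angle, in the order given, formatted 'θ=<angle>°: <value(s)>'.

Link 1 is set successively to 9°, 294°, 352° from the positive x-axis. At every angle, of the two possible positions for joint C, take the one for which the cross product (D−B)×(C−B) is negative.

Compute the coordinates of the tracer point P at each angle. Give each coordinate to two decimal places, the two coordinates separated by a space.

A=(0,0), D=(12.00,0)
θ=9°: B = A + 2.00·(cos9°, sin9°) = (1.9754, 0.3129)
θ=9°: |BD| = 10.0295
θ=9°: circle(B,4.00) ∩ circle(D,8.00): a=2.6218, h=3.0209
θ=9°:   candidates: C₊=(4.6902,3.2506) cross=30.299; C₋=(4.5017,-2.7884) cross=-30.299
θ=9°:   branch - wants cross < 0 → take C=(4.5017,-2.7884) (cross=-30.299)
θ=9°: ex = (C−B)/|BC| = (0.6316,-0.7753); ey = (0.7753,0.6316)
θ=9°: P = B + -3.05·ex + 3.17·ey = (2.5068,4.6797)
θ=294°: B = A + 2.00·(cos294°, sin294°) = (0.8135, -1.8271)
θ=294°: |BD| = 11.3348
θ=294°: circle(B,4.00) ∩ circle(D,8.00): a=3.5500, h=1.8432
θ=294°:   candidates: C₊=(4.0199,0.5643) cross=20.893; C₋=(4.6142,-3.0740) cross=-20.893
θ=294°:   branch - wants cross < 0 → take C=(4.6142,-3.0740) (cross=-20.893)
θ=294°: ex = (C−B)/|BC| = (0.9502,-0.3117); ey = (0.3117,0.9502)
θ=294°: P = B + -3.05·ex + 3.17·ey = (-1.0964,2.1357)
θ=352°: B = A + 2.00·(cos352°, sin352°) = (1.9805, -0.2783)
θ=352°: |BD| = 10.0233
θ=352°: circle(B,4.00) ∩ circle(D,8.00): a=2.6173, h=3.0249
θ=352°:   candidates: C₊=(4.5128,2.8181) cross=30.320; C₋=(4.6808,-3.2294) cross=-30.320
θ=352°:   branch - wants cross < 0 → take C=(4.6808,-3.2294) (cross=-30.320)
θ=352°: ex = (C−B)/|BC| = (0.6751,-0.7378); ey = (0.7378,0.6751)
θ=352°: P = B + -3.05·ex + 3.17·ey = (2.2603,4.1118)

θ=9°: 2.51 4.68
θ=294°: -1.10 2.14
θ=352°: 2.26 4.11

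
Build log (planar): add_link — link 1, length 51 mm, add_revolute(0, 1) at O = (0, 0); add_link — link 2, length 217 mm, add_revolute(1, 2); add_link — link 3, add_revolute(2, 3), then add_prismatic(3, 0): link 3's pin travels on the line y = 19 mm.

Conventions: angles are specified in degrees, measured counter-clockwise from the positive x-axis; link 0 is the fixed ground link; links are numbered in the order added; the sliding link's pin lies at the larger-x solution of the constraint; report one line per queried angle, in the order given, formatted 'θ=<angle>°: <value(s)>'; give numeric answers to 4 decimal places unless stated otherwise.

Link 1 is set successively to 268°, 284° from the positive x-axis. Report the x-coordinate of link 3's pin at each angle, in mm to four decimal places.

geometry: r = 51 mm, L = 217 mm, e = 19 mm
θ=268°: crank pin P = (r cos θ, r sin θ) = (-1.779874, -50.968932)
θ=268°: h = r sin θ − e = -50.968932 − 19 = -69.968932
θ=268°: x = r cos θ + √(L² − h²) = -1.779874 + 205.410196 = 203.630321
θ=284°: crank pin P = (r cos θ, r sin θ) = (12.338017, -49.485082)
θ=284°: h = r sin θ − e = -49.485082 − 19 = -68.485082
θ=284°: x = r cos θ + √(L² − h²) = 12.338017 + 205.909673 = 218.247690

θ=268°: 203.6303
θ=284°: 218.2477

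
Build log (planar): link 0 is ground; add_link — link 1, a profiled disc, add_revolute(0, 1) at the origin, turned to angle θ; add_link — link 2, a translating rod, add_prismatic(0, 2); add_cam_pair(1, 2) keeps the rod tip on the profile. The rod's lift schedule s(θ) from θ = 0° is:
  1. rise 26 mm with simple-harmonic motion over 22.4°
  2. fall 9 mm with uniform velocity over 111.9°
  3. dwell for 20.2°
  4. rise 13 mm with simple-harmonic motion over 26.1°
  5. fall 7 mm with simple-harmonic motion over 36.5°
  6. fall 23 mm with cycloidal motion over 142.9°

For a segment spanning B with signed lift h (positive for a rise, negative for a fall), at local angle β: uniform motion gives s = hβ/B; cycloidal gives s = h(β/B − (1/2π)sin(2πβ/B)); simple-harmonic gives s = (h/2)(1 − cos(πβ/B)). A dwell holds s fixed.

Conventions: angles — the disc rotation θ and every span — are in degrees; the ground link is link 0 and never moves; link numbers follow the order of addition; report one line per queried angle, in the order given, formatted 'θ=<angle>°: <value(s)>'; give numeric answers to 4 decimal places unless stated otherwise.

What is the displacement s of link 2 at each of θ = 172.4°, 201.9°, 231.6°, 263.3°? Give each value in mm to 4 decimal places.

seg 1 [0°–22.4°] simple-harmonic, h=26: full span → s += 26 → s = 26.0000
seg 2 [22.4°–134.3°] uniform, h=-9: full span → s += -9 → s = 17.0000
seg 3 [134.3°–154.5°] dwell: s stays 17.0000
seg 4 [154.5°–180.6°] simple-harmonic, h=13: θ=172.4° here. β=17.9, B=26.1. 13/2·(1 − cos(π·0.6858)) = 10.0827 → s = 27.0827
seg 4 [154.5°–180.6°] simple-harmonic, h=13: full span → s += 13 → s = 30.0000
seg 5 [180.6°–217.1°] simple-harmonic, h=-7: θ=201.9° here. β=21.3, B=36.5. -7/2·(1 − cos(π·0.5836)) = -4.4083 → s = 25.5917
seg 5 [180.6°–217.1°] simple-harmonic, h=-7: full span → s += -7 → s = 23.0000
seg 6 [217.1°–360°] cycloidal, h=-23: θ=231.6° here. β=14.5, B=142.9. -23·(0.1015 − sin(2π·0.1015)/(2π)) = -0.1549 → s = 22.8451
seg 6 [217.1°–360°] cycloidal, h=-23: θ=263.3° here. β=46.2, B=142.9. -23·(0.3233 − sin(2π·0.3233)/(2π)) = -4.1568 → s = 18.8432

θ=172.4°: 27.0827
θ=201.9°: 25.5917
θ=231.6°: 22.8451
θ=263.3°: 18.8432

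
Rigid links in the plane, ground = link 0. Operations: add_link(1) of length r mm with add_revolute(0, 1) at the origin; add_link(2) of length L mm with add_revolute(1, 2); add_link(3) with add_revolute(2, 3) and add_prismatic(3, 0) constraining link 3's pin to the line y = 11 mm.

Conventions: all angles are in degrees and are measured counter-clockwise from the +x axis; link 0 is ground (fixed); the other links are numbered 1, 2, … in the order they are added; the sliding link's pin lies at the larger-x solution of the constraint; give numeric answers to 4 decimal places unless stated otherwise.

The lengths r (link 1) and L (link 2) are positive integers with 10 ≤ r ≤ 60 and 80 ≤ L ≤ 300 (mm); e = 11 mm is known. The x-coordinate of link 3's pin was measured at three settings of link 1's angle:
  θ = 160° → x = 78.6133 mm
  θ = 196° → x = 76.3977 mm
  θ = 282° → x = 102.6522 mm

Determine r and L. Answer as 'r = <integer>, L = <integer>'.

constraint per measurement: (x − r cos θ)² + (r sin θ − e)² = L²
subtracting the θ₁ and θ₂ equations cancels the r² and L² terms:
r = (x₁² − x₂²) / (2[(x₁cos θ₁ + e sin θ₁) − (x₂cos θ₂ + e sin θ₂)]) = 26.9999 → r = 27
L² = (x₁ − r cos θ₁)² + (r sin θ₁ − e)² = 10815.9972 → L = 104.0000 → L = 104
check at θ₃=282°: x = 102.6522 (printed 102.6522) ✓

r = 27, L = 104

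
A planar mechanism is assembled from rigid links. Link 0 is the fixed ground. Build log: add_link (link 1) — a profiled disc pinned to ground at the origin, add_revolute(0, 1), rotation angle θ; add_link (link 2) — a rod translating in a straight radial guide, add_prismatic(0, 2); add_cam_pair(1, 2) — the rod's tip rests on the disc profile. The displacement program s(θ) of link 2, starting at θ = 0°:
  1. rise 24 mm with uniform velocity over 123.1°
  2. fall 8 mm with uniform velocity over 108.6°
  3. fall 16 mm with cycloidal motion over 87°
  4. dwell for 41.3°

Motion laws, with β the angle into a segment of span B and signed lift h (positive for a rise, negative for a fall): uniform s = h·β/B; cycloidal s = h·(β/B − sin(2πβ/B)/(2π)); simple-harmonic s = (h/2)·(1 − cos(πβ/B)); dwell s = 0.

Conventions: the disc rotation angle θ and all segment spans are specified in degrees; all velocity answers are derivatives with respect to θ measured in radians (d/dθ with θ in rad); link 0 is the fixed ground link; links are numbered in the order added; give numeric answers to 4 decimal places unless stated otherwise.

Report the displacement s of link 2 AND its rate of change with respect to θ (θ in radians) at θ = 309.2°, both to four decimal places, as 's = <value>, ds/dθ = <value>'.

seg 1 [0°–123.1°] uniform, h=24: full span → s += 24 → s = 24.0000
seg 2 [123.1°–231.7°] uniform, h=-8: full span → s += -8 → s = 16.0000
seg 3 [231.7°–318.7°] cycloidal, h=-16: θ=309.2° here. β=77.5, B=87. -16·(0.8908 − sin(2π·0.8908)/(2π)) = -15.8661 → s = 0.1339
velocity in seg [231.7°–318.7°] (cycloidal), θ in radians: β = 77.5° = 1.3526 rad, B = 87° = 1.5184 rad; ds/dθ = (h/B)(1 − cos(2πβ/B)) = ((-16)/1.5184)(1 − cos(2π·0.8908)) = -2.384286 mm/rad

s = 0.1339, ds/dθ = -2.3843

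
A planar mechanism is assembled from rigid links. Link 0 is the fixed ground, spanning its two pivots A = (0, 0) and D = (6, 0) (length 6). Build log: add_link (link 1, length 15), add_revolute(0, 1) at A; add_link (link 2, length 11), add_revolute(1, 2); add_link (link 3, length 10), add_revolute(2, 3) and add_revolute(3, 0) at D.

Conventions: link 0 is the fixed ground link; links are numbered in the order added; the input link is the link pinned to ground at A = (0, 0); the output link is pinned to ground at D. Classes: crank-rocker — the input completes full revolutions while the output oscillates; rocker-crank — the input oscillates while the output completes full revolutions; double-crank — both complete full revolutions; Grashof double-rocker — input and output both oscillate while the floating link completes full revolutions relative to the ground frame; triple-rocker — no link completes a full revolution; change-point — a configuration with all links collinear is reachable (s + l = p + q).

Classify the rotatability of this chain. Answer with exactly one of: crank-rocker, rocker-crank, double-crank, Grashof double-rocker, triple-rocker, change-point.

lengths: ground=6, input=15, coupler=11, output=10
sorted: s=6 (shortest), l=15 (longest), p+q=21
s + l = 21 vs p + q = 21
s + l = p + q → change-point (collinear configuration reachable)

change-point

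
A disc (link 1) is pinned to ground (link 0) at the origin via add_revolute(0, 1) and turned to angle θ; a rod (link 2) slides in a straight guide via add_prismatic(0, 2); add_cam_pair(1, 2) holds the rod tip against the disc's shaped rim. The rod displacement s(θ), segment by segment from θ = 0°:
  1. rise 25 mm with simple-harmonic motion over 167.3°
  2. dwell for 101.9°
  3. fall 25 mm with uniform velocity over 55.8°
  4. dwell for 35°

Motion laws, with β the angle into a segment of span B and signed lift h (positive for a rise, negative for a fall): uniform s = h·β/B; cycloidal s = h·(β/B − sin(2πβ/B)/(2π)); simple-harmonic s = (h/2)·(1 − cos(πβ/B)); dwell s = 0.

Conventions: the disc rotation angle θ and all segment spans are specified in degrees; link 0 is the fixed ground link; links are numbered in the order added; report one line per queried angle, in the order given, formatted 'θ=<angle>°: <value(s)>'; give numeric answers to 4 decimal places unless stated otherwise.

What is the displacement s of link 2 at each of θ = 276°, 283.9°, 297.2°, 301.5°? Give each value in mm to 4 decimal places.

segment 1 (0° to 167.3°, simple-harmonic, h = 25) is passed completely: s = 0.0000 + (25) = 25.0000
segment 2 (167.3° to 269.2°, dwell): s unchanged at 25.0000
θ = 276° falls in segment 3 (269.2° to 325°, uniform, h = -25): β = 276 − 269.2 = 6.8°, B = 55.8°; Δs = -25·6.8/55.8 = -3.0466; s = 25.0000 − 3.0466 = 21.9534
θ = 283.9° falls in segment 3 (269.2° to 325°, uniform, h = -25): β = 283.9 − 269.2 = 14.7°, B = 55.8°; Δs = -25·14.7/55.8 = -6.5860; s = 25.0000 − 6.5860 = 18.4140
θ = 297.2° falls in segment 3 (269.2° to 325°, uniform, h = -25): β = 297.2 − 269.2 = 28°, B = 55.8°; Δs = -25·28/55.8 = -12.5448; s = 25.0000 − 12.5448 = 12.4552
θ = 301.5° falls in segment 3 (269.2° to 325°, uniform, h = -25): β = 301.5 − 269.2 = 32.3°, B = 55.8°; Δs = -25·32.3/55.8 = -14.4713; s = 25.0000 − 14.4713 = 10.5287

θ=276°: 21.9534
θ=283.9°: 18.4140
θ=297.2°: 12.4552
θ=301.5°: 10.5287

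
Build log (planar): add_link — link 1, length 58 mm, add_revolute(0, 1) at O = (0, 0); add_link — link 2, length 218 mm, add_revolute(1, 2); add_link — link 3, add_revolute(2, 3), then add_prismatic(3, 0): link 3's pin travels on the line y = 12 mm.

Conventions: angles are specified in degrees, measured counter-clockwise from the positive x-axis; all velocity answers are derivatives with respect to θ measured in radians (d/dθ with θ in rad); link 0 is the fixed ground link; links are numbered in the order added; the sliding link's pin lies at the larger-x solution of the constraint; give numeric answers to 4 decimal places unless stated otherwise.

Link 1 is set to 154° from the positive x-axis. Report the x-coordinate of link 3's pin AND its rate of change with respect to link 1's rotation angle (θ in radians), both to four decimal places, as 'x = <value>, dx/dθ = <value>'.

geometry: r = 58 mm, L = 218 mm, e = 12 mm
crank pin P = (r cos θ, r sin θ) = (-52.130055, 25.425527)
h = r sin θ − e = 25.425527 − 12 = 13.425527
x = r cos θ + √(L² − h²) = -52.130055 + 217.586202 = 165.456147
dx/dθ = −r sin θ − h·r cos θ/√(L² − h²) (θ in radians; h = 13.425527) = -22.208992

x = 165.4561, dx/dθ = -22.2090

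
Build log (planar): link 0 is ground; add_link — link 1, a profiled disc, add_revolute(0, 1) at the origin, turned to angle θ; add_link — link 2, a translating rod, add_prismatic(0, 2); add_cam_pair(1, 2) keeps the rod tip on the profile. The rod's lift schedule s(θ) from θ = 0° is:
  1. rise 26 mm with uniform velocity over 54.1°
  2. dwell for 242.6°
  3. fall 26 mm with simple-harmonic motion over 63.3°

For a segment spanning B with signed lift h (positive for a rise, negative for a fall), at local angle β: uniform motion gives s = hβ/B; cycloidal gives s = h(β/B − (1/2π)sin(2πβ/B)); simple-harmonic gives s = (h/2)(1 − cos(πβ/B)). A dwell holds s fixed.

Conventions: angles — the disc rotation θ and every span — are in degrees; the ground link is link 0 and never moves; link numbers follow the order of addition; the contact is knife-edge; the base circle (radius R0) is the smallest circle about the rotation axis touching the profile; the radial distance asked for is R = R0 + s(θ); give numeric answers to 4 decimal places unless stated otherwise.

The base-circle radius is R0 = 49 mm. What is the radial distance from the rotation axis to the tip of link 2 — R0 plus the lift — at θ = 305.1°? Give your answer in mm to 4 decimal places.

seg 1 [0°–54.1°] uniform, h=26: full span → s += 26 → s = 26.0000
seg 2 [54.1°–296.7°] dwell: s stays 26.0000
seg 3 [296.7°–360°] simple-harmonic, h=-26: θ=305.1° here. β=8.4, B=63.3. -26/2·(1 − cos(π·0.1327)) = -1.1134 → s = 24.8866
R = R0 + s = 49 + 24.8866 = 73.8866

73.8866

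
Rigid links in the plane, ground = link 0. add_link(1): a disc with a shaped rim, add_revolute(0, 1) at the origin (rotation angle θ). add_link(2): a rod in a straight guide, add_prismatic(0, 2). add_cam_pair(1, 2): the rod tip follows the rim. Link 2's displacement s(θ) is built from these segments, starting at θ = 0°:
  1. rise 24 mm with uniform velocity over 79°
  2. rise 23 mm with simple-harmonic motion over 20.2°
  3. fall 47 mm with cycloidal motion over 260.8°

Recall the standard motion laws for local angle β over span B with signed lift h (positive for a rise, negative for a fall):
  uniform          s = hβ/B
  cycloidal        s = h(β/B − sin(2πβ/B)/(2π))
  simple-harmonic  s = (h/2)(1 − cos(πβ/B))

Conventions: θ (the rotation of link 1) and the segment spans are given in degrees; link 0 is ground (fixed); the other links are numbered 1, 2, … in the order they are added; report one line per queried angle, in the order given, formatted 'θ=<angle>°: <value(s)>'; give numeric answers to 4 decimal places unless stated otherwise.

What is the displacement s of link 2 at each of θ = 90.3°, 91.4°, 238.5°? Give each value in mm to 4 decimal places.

segment 1 (0° to 79°, uniform, h = 24) is passed completely: s = 0.0000 + (24) = 24.0000
θ = 90.3° falls in segment 2 (79° to 99.2°, simple-harmonic, h = 23): β = 90.3 − 79 = 11.3°, B = 20.2°; Δs = 23/2·(1 − cos(π·0.5594)) = 13.6338; s = 24.0000 + 13.6338 = 37.6338
θ = 91.4° falls in segment 2 (79° to 99.2°, simple-harmonic, h = 23): β = 91.4 − 79 = 12.4°, B = 20.2°; Δs = 23/2·(1 − cos(π·0.6139)) = 15.5265; s = 24.0000 + 15.5265 = 39.5265
segment 2 (79° to 99.2°, simple-harmonic, h = 23) is passed completely: s = 24.0000 + (23) = 47.0000
θ = 238.5° falls in segment 3 (99.2° to 360°, cycloidal, h = -47): β = 238.5 − 99.2 = 139.3°, B = 260.8°; Δs = -47·(0.5341 − sin(2π·0.5341)/(2π)) = -26.6956; s = 47.0000 − 26.6956 = 20.3044

θ=90.3°: 37.6338
θ=91.4°: 39.5265
θ=238.5°: 20.3044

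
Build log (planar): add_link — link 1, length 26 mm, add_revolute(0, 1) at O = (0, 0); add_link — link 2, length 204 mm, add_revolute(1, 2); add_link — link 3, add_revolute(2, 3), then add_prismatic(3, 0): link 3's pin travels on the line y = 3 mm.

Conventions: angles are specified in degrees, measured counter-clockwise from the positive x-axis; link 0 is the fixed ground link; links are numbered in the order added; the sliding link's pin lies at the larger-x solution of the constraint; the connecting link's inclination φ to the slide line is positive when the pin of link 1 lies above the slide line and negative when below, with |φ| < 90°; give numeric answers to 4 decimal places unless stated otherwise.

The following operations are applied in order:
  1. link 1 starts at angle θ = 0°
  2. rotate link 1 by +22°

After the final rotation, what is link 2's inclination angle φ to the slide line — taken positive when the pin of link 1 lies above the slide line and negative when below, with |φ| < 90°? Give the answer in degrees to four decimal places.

geometry: r = 26 mm, L = 204 mm, e = 3 mm; θ starts at 0°
rotate link 1 by +22°: θ ← 0° +22° = 22°
h = r sin θ − e = 9.739771 − 3 = 6.739771
sin φ = h / L = 6.739771 / 204 = 0.03303810
φ = arcsin(0.03303810) = 1.893288°

1.8933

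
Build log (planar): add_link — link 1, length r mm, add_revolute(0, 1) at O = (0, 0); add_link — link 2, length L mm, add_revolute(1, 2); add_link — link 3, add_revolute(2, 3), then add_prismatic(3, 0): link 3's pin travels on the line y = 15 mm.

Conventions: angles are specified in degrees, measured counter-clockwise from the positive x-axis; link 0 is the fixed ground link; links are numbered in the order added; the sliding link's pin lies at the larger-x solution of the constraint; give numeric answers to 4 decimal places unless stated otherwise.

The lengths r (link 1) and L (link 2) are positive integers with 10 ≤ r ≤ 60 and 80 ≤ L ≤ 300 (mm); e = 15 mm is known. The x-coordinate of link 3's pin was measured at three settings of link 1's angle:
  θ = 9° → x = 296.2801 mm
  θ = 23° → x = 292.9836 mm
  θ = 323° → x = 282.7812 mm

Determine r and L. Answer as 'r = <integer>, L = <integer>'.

constraint per measurement: (x − r cos θ)² + (r sin θ − e)² = L²
subtracting the θ₁ and θ₂ equations cancels the r² and L² terms:
r = (x₁² − x₂²) / (2[(x₁cos θ₁ + e sin θ₁) − (x₂cos θ₂ + e sin θ₂)]) = 49.9999 → r = 50
L² = (x₁ − r cos θ₁)² + (r sin θ₁ − e)² = 61009.0059 → L = 247.0000 → L = 247
check at θ₃=323°: x = 282.7812 (printed 282.7812) ✓

r = 50, L = 247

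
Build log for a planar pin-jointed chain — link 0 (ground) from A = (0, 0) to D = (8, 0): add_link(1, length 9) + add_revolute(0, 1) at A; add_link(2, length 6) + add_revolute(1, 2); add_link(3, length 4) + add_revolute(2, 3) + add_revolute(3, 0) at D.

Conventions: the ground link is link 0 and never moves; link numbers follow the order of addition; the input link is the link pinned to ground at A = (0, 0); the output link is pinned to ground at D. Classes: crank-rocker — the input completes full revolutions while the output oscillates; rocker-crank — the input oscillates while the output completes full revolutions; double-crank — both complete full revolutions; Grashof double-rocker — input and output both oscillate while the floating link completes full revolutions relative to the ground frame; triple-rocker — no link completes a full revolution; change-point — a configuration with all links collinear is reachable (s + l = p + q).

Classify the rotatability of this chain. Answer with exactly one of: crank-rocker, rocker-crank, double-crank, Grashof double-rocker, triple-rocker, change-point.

lengths: ground=8, input=9, coupler=6, output=4
sorted: s=4 (shortest), l=9 (longest), p+q=14
s + l = 13 vs p + q = 14
s + l < p + q (Grashof) with shortest = output link → rocker-crank

rocker-crank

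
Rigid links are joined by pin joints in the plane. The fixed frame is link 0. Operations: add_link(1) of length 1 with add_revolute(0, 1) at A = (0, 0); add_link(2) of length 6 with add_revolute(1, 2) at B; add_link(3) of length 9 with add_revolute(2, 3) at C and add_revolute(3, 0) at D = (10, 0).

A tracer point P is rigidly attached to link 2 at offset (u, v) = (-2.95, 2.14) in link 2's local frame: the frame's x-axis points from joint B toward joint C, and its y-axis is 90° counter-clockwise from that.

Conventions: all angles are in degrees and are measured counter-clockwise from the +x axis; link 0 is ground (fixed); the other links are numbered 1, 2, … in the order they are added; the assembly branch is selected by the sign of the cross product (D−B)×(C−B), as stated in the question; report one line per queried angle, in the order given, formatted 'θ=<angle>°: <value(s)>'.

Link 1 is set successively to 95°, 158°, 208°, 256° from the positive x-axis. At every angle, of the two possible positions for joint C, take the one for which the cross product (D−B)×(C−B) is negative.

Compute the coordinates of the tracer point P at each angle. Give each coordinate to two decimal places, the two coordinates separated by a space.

A=(0,0), D=(10.00,0)
θ=95°: B = A + 1.00·(cos95°, sin95°) = (-0.0872, 0.9962)
θ=95°: |BD| = 10.1362
θ=95°: circle(B,6.00) ∩ circle(D,9.00): a=2.8484, h=5.2808
θ=95°:   candidates: C₊=(3.2664,5.9715) cross=53.527; C₋=(2.2284,-4.5390) cross=-53.527
θ=95°:   branch - wants cross < 0 → take C=(2.2284,-4.5390) (cross=-53.527)
θ=95°: ex = (C−B)/|BC| = (0.3859,-0.9225); ey = (0.9225,0.3859)
θ=95°: P = B + -2.95·ex + 2.14·ey = (0.7486,4.5435)
θ=158°: B = A + 1.00·(cos158°, sin158°) = (-0.9272, 0.3746)
θ=158°: |BD| = 10.9336
θ=158°: circle(B,6.00) ∩ circle(D,9.00): a=3.4089, h=4.9375
θ=158°:   candidates: C₊=(2.6489,5.1924) cross=53.985; C₋=(2.3106,-4.6768) cross=-53.985
θ=158°:   branch - wants cross < 0 → take C=(2.3106,-4.6768) (cross=-53.985)
θ=158°: ex = (C−B)/|BC| = (0.5396,-0.8419); ey = (0.8419,0.5396)
θ=158°: P = B + -2.95·ex + 2.14·ey = (-0.7174,4.0130)
θ=208°: B = A + 1.00·(cos208°, sin208°) = (-0.8829, -0.4695)
θ=208°: |BD| = 10.8931
θ=208°: circle(B,6.00) ∩ circle(D,9.00): a=3.3810, h=4.9567
θ=208°:   candidates: C₊=(2.2813,4.6283) cross=53.994; C₋=(2.7085,-5.2758) cross=-53.994
θ=208°:   branch - wants cross < 0 → take C=(2.7085,-5.2758) (cross=-53.994)
θ=208°: ex = (C−B)/|BC| = (0.5986,-0.8011); ey = (0.8011,0.5986)
θ=208°: P = B + -2.95·ex + 2.14·ey = (-0.9345,3.1746)
θ=256°: B = A + 1.00·(cos256°, sin256°) = (-0.2419, -0.9703)
θ=256°: |BD| = 10.2878
θ=256°: circle(B,6.00) ∩ circle(D,9.00): a=2.9568, h=5.2208
θ=256°:   candidates: C₊=(2.2093,4.5061) cross=53.711; C₋=(3.1941,-5.8890) cross=-53.711
θ=256°:   branch - wants cross < 0 → take C=(3.1941,-5.8890) (cross=-53.711)
θ=256°: ex = (C−B)/|BC| = (0.5727,-0.8198); ey = (0.8198,0.5727)
θ=256°: P = B + -2.95·ex + 2.14·ey = (-0.1770,2.6736)

θ=95°: 0.75 4.54
θ=158°: -0.72 4.01
θ=208°: -0.93 3.17
θ=256°: -0.18 2.67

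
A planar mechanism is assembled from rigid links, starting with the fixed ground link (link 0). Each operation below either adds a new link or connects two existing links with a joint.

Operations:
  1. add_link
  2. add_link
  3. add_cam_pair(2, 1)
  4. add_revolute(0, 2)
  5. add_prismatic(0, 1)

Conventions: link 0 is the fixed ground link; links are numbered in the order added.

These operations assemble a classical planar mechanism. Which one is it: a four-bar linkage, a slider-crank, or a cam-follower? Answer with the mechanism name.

links: 3 (incl. ground); joints: 1 revolute, 1 prismatic, 1 higher (cam) pair, forming one closed loop
3 links, revolute + prismatic + higher pair in one loop → cam-follower

cam-follower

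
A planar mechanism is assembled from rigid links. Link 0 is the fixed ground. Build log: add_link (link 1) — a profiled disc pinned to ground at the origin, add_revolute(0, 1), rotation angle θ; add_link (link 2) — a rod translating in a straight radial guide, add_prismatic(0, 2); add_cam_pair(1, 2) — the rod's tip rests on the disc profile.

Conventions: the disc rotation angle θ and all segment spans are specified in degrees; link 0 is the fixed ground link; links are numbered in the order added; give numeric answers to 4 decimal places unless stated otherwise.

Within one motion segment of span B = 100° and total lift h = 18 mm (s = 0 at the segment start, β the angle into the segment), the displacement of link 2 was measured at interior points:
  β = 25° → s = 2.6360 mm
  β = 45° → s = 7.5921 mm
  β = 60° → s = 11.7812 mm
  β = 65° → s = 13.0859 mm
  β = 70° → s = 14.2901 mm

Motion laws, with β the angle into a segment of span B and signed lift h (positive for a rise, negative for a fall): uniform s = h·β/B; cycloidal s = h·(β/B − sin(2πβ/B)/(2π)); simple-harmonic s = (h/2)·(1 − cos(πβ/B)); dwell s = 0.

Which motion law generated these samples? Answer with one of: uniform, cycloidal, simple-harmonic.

candidates at β/B = r: uniform s = h·r (linear in β); cycloidal s = h·(r − sin(2πr)/(2π)); simple-harmonic s = (h/2)(1 − cos(πr))
β=25°: printed 2.6360 | uniform 4.5000, cycloidal 1.6352, simple-harmonic 2.6360
β=45°: printed 7.5921 | uniform 8.1000, cycloidal 7.2147, simple-harmonic 7.5921
β=60°: printed 11.7812 | uniform 10.8000, cycloidal 12.4839, simple-harmonic 11.7812
β=65°: printed 13.0859 | uniform 11.7000, cycloidal 14.0177, simple-harmonic 13.0859
β=70°: printed 14.2901 | uniform 12.6000, cycloidal 15.3246, simple-harmonic 14.2901
only one law matches every sample → simple-harmonic

simple-harmonic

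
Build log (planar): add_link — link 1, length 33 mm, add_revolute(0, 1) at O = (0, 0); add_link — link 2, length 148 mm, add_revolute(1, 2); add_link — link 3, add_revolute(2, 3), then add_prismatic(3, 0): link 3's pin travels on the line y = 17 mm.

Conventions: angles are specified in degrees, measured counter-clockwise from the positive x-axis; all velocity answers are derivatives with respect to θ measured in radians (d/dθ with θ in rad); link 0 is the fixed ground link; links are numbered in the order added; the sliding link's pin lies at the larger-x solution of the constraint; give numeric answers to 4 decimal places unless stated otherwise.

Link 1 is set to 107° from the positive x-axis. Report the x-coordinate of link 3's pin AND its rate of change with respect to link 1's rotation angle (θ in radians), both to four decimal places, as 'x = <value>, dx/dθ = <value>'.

geometry: r = 33 mm, L = 148 mm, e = 17 mm
crank pin P = (r cos θ, r sin θ) = (-9.648266, 31.558057)
h = r sin θ − e = 31.558057 − 17 = 14.558057
x = r cos θ + √(L² − h²) = -9.648266 + 147.282256 = 137.633990
dx/dθ = −r sin θ − h·r cos θ/√(L² − h²) (θ in radians; h = 14.558057) = -30.604378

x = 137.6340, dx/dθ = -30.6044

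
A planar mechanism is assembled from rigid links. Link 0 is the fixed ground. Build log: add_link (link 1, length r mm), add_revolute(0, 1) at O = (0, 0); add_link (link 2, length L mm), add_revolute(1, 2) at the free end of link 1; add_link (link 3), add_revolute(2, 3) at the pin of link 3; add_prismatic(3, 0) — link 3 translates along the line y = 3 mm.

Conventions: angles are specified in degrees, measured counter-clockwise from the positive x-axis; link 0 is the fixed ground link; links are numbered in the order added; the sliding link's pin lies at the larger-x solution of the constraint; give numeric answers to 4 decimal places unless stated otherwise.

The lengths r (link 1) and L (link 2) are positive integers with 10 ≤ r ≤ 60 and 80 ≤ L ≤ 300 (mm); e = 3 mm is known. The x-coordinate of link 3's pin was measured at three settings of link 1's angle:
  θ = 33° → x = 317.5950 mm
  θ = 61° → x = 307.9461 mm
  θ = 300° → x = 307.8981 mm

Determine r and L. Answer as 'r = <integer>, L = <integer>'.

constraint per measurement: (x − r cos θ)² + (r sin θ − e)² = L²
subtracting the θ₁ and θ₂ equations cancels the r² and L² terms:
r = (x₁² − x₂²) / (2[(x₁cos θ₁ + e sin θ₁) − (x₂cos θ₂ + e sin θ₂)]) = 26.0001 → r = 26
L² = (x₁ − r cos θ₁)² + (r sin θ₁ − e)² = 87616.0262 → L = 296.0000 → L = 296
check at θ₃=300°: x = 307.8981 (printed 307.8981) ✓

r = 26, L = 296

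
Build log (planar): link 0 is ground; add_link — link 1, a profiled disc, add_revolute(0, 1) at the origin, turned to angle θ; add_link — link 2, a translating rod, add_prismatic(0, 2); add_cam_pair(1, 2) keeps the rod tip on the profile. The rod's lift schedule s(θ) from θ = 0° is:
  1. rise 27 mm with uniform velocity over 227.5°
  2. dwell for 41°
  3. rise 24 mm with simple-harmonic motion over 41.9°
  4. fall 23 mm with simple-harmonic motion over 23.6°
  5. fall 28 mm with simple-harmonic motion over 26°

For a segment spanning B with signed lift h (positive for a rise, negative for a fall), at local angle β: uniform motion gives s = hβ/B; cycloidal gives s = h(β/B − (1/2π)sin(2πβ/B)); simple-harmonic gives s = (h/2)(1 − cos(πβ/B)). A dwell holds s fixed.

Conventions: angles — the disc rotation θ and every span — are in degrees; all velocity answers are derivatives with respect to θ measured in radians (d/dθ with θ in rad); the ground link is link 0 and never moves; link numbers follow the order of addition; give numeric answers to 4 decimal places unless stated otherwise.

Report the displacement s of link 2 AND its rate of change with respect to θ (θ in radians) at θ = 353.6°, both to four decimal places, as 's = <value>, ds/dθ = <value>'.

seg 1 [0°–227.5°] uniform, h=27: full span → s += 27 → s = 27.0000
seg 2 [227.5°–268.5°] dwell: s stays 27.0000
seg 3 [268.5°–310.4°] simple-harmonic, h=24: full span → s += 24 → s = 51.0000
seg 4 [310.4°–334°] simple-harmonic, h=-23: full span → s += -23 → s = 28.0000
seg 5 [334°–360°] simple-harmonic, h=-28: θ=353.6° here. β=19.6, B=26. -28/2·(1 − cos(π·0.7538)) = -24.0184 → s = 3.9816
velocity in seg [334°–360°] (simple-harmonic), θ in radians: β = 19.6° = 0.3421 rad, B = 26° = 0.4538 rad; ds/dθ = (πh/(2B)) sin(πβ/B) = (π·(-28)/(2·0.4538)) sin(π·0.7538) = -67.701871 mm/rad

s = 3.9816, ds/dθ = -67.7019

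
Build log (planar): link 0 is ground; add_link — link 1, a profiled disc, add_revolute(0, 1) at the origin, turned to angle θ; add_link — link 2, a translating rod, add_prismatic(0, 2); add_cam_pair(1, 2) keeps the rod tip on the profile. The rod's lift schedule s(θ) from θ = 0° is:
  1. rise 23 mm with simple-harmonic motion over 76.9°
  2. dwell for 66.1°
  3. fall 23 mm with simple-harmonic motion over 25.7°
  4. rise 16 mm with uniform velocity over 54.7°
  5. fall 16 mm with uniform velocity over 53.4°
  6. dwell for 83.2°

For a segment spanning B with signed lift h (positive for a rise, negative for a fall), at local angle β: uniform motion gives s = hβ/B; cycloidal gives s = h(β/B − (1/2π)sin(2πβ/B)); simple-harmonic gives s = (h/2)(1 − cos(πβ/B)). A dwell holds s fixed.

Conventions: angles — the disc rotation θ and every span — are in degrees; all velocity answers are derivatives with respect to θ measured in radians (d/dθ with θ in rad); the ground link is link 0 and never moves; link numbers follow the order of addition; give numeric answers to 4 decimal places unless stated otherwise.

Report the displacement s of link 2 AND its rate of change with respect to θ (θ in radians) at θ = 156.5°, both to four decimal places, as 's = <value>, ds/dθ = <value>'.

seg 1 [0°–76.9°] simple-harmonic, h=23: full span → s += 23 → s = 23.0000
seg 2 [76.9°–143°] dwell: s stays 23.0000
seg 3 [143°–168.7°] simple-harmonic, h=-23: θ=156.5° here. β=13.5, B=25.7. -23/2·(1 − cos(π·0.5253)) = -12.4128 → s = 10.5872
velocity in seg [143°–168.7°] (simple-harmonic), θ in radians: β = 13.5° = 0.2356 rad, B = 25.7° = 0.4485 rad; ds/dθ = (πh/(2B)) sin(πβ/B) = (π·(-23)/(2·0.4485)) sin(π·0.5253) = -80.290627 mm/rad

s = 10.5872, ds/dθ = -80.2906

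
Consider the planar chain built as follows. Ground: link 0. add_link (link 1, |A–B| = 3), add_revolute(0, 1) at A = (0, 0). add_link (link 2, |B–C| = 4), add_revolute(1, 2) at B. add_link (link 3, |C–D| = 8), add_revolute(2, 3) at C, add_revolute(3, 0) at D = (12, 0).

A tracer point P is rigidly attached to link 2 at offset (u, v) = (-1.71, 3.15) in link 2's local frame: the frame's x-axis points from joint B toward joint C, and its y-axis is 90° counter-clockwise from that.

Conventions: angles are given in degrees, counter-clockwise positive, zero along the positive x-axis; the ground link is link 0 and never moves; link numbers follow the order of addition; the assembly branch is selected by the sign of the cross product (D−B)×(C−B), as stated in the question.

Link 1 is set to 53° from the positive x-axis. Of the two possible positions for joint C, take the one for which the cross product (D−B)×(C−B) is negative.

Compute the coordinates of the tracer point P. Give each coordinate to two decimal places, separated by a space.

A=(0,0), D=(12.00,0)
B = A + 3.00·(cos53°, sin53°) = (1.8054, 2.3959)
|BD| = 10.4723
circle(B,4.00) ∩ circle(D,8.00): a=2.9444, h=2.7075
  candidates: C₊=(5.2912,4.3580) cross=28.354; C₋=(4.0523,-0.9134) cross=-28.354
  branch - wants cross < 0 → take C=(4.0523,-0.9134) (cross=-28.354)
ex = (C−B)/|BC| = (0.5617,-0.8273); ey = (0.8273,0.5617)
P = B + -1.71·ex + 3.15·ey = (3.4510,5.5800)

3.45 5.58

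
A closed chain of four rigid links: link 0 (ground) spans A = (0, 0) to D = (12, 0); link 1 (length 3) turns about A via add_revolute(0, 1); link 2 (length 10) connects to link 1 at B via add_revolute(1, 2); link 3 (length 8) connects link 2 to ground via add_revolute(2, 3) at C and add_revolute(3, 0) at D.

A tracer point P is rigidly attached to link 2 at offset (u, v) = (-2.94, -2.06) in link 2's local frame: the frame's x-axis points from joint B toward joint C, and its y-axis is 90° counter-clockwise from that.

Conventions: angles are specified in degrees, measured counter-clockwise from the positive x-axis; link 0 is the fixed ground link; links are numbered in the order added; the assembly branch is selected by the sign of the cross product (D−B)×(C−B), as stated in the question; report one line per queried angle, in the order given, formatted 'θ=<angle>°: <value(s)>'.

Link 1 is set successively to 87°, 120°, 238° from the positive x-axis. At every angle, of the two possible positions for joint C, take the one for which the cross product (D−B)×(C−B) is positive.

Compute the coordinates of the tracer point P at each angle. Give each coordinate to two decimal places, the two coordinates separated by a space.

A=(0,0), D=(12.00,0)
θ=87°: B = A + 3.00·(cos87°, sin87°) = (0.1570, 2.9959)
θ=87°: |BD| = 12.2160
θ=87°: circle(B,10.00) ∩ circle(D,8.00): a=7.5815, h=6.5208
θ=87°:   candidates: C₊=(9.1062,7.4583) cross=79.658; C₋=(5.9078,-5.1851) cross=-79.658
θ=87°:   branch + wants cross > 0 → take C=(9.1062,7.4583) (cross=79.658)
θ=87°: ex = (C−B)/|BC| = (0.8949,0.4462); ey = (-0.4462,0.8949)
θ=87°: P = B + -2.94·ex + -2.06·ey = (-1.5548,-0.1596)
θ=120°: B = A + 3.00·(cos120°, sin120°) = (-1.5000, 2.5981)
θ=120°: |BD| = 13.7477
θ=120°: circle(B,10.00) ∩ circle(D,8.00): a=8.1832, h=5.7477
θ=120°:   candidates: C₊=(7.6219,6.6957) cross=79.017; C₋=(5.4495,-4.5925) cross=-79.017
θ=120°:   branch + wants cross > 0 → take C=(7.6219,6.6957) (cross=79.017)
θ=120°: ex = (C−B)/|BC| = (0.9122,0.4098); ey = (-0.4098,0.9122)
θ=120°: P = B + -2.94·ex + -2.06·ey = (-3.3377,-0.4857)
θ=238°: B = A + 3.00·(cos238°, sin238°) = (-1.5898, -2.5441)
θ=238°: |BD| = 13.8259
θ=238°: circle(B,10.00) ∩ circle(D,8.00): a=8.2148, h=5.7023
θ=238°:   candidates: C₊=(5.4355,4.5724) cross=78.839; C₋=(7.5341,-6.6375) cross=-78.839
θ=238°:   branch + wants cross > 0 → take C=(5.4355,4.5724) (cross=78.839)
θ=238°: ex = (C−B)/|BC| = (0.7025,0.7117); ey = (-0.7117,0.7025)
θ=238°: P = B + -2.94·ex + -2.06·ey = (-2.1892,-6.0836)

θ=87°: -1.55 -0.16
θ=120°: -3.34 -0.49
θ=238°: -2.19 -6.08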